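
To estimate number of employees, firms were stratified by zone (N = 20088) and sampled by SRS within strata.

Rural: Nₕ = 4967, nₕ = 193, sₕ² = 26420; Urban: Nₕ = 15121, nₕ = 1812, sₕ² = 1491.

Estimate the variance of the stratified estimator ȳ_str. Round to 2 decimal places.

8.45

Var(ȳ_str) = Σₕ Wₕ²(1 − fₕ)sₕ²/nₕ with Wₕ = Nₕ/N, N = 20088.
Rural: Wₕ = 0.24726205; term = 0.24726205²·(1 − 0.03885645)·26420/193 = 8.0441226.
Urban: Wₕ = 0.75273795; term = 0.75273795²·(1 − 0.11983334)·1491/1812 = 0.41036658.
Sum = 8.4544892.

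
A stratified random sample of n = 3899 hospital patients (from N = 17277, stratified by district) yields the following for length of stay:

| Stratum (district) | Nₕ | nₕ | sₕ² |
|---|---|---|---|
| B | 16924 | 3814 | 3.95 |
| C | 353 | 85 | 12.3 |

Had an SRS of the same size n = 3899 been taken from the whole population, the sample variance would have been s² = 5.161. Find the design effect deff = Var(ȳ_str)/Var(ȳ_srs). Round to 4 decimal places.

Var(ȳ_str) = Σ Wₕ²(1−fₕ)sₕ²/nₕ with Wₕ = Nₕ/17277:
  B: (16924/17277)²·(1−3814/16924)·3.95/3814 = 7.6981337 × 10^-4
  C: (353/17277)²·(1−85/353)·12.3/85 = 4.5862637 × 10^-5
  → Var(ȳ_str) = 8.1567601 × 10^-4.
Var(ȳ_srs) = (1 − 3899/17277)·5.161/3899 = 0.0010249519.
deff = (8.1567601 × 10^-4) / 0.0010249519 = 0.7958.

0.7958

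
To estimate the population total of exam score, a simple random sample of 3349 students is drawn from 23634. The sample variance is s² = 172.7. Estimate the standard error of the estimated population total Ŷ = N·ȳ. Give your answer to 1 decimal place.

4972.2

Var(Ŷ) = N²·Var(ȳ) = N²·(1 − n/N)·s²/n.
f = 3349/23634 = 0.14170263; Var(ȳ) = 0.85829737·172.7/3349 = 0.044260363.
Var(Ŷ) = 23634² · 0.044260363 = 2.4722332 × 10^7.
SE(Ŷ) = √(2.4722332 × 10^7) = 4972.2.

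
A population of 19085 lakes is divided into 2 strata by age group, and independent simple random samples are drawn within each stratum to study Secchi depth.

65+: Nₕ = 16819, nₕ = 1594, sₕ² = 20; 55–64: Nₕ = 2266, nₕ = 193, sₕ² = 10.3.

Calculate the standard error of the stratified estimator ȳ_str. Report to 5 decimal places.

0.09752

Var(ȳ_str) = Σₕ Wₕ²(1 − fₕ)sₕ²/nₕ with Wₕ = Nₕ/N, N = 19085.
65+: Wₕ = 0.88126801; term = 0.88126801²·(1 − 0.09477377)·20/1594 = 0.0088209391.
55–64: Wₕ = 0.11873199; term = 0.11873199²·(1 − 0.08517211)·10.3/193 = 6.8826359 × 10^-4.
Sum = 0.0095092027.
SE = √(0.0095092027) = 0.09752.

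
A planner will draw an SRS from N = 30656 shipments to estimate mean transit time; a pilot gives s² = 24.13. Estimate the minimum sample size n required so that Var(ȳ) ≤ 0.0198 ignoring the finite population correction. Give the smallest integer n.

1219

Without fpc, n₀ = s²/D = 24.13/0.0198 = 1218.6869.
Rounding up, n = 1219.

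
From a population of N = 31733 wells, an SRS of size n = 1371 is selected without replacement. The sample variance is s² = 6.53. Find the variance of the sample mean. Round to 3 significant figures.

0.00456

Under SRS without replacement, Var(ȳ) = (1 − f)·s²/n with f = n/N = 1371/31733 = 0.04320424.
Var(ȳ) = (1 − 0.04320424)·6.53/1371 = 0.95679576·0.0047629468 = 0.0045571673.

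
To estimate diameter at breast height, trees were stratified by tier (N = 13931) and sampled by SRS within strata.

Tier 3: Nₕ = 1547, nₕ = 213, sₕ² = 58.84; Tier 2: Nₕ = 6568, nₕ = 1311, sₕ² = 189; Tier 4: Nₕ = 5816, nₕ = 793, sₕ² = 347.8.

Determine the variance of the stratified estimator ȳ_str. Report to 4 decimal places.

0.0946

Var(ȳ_str) = Σₕ Wₕ²(1 − fₕ)sₕ²/nₕ with Wₕ = Nₕ/N, N = 13931.
Tier 3: Wₕ = 0.11104730; term = 0.11104730²·(1 − 0.13768584)·58.84/213 = 0.002937478.
Tier 2: Wₕ = 0.47146651; term = 0.47146651²·(1 − 0.19960414)·189/1311 = 0.025648717.
Tier 4: Wₕ = 0.41748618; term = 0.41748618²·(1 − 0.13634801)·347.8/793 = 0.066020587.
Sum = 0.094606782.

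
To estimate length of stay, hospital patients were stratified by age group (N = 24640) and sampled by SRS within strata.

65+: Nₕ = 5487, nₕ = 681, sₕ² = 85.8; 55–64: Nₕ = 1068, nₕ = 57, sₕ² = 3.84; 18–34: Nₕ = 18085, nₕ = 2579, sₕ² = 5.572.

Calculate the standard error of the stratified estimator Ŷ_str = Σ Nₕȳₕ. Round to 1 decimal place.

2000.3

Var(Ŷ_str) = Σₕ Nₕ²(1 − fₕ)sₕ²/nₕ.
65+: 5487²·(1 − 681/5487)·85.8/681 = 3.3224534 × 10^6.
55–64: 1068²·(1 − 57/1068)·3.84/57 = 72740.918.
18–34: 18085²·(1 − 2579/18085)·5.572/2579 = 605868.06.
Sum = 4.0010624 × 10^6.
SE = √(4.0010624 × 10^6) = 2000.3.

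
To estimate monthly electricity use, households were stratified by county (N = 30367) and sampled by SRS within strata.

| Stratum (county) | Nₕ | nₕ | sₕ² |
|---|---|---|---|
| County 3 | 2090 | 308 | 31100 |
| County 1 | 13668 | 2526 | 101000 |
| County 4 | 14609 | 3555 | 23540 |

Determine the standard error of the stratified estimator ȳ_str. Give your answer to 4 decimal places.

2.8584

Var(ȳ_str) = Σₕ Wₕ²(1 − fₕ)sₕ²/nₕ with Wₕ = Nₕ/N, N = 30367.
County 3: Wₕ = 0.06882471; term = 0.06882471²·(1 − 0.14736842)·31100/308 = 0.40781189.
County 1: Wₕ = 0.45009385; term = 0.45009385²·(1 − 0.18481124)·101000/2526 = 6.6031684.
County 4: Wₕ = 0.48108144; term = 0.48108144²·(1 − 0.24334314)·23540/3555 = 1.1595862.
Sum = 8.1705665.
SE = √(8.1705665) = 2.8584.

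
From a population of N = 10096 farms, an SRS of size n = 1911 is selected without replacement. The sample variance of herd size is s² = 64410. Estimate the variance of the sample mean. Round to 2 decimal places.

27.33

Under SRS without replacement, Var(ȳ) = (1 − f)·s²/n with f = n/N = 1911/10096 = 0.18928288.
Var(ȳ) = (1 − 0.18928288)·64410/1911 = 0.81071712·33.704867 = 27.325112.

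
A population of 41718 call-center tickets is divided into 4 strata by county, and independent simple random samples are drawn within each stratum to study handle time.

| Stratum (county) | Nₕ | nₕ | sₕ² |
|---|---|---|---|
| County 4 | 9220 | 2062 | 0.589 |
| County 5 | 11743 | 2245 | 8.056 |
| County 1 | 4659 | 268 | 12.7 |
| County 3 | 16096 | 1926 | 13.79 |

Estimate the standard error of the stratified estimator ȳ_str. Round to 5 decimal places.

0.04167

Var(ȳ_str) = Σₕ Wₕ²(1 − fₕ)sₕ²/nₕ with Wₕ = Nₕ/N, N = 41718.
County 4: Wₕ = 0.22100772; term = 0.22100772²·(1 − 0.22364425)·0.589/2062 = 1.0831841 × 10^-5.
County 5: Wₕ = 0.28148521; term = 0.28148521²·(1 − 0.19117772)·8.056/2245 = 2.2996798 × 10^-4.
County 1: Wₕ = 0.11167841; term = 0.11167841²·(1 − 0.05752307)·12.7/268 = 5.570294 × 10^-4.
County 3: Wₕ = 0.38582866; term = 0.38582866²·(1 − 0.11965706)·13.79/1926 = 9.3831539 × 10^-4.
Sum = 0.0017361446.
SE = √(0.0017361446) = 0.04167.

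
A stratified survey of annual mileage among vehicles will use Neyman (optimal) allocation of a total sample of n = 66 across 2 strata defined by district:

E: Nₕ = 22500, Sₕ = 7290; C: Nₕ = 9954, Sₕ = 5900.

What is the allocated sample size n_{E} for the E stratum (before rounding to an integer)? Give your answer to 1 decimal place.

Neyman allocation: nₕ = n·NₕSₕ / Σⱼ NⱼSⱼ.
Σ NⱼSⱼ = 22500·7290 + 9954·5900 = 2.227536 × 10^8.
n_{E} = 66·22500·7290 / (2.227536 × 10^8) = 48.6.

48.6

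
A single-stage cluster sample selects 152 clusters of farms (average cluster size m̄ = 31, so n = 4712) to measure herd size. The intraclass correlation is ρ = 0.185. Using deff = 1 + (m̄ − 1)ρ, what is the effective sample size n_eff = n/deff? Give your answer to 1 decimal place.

deff = 1 + (31 − 1)·0.185 = 1 + 5.55 = 6.55.
n_eff = 4712 / 6.55 = 719.4.

719.4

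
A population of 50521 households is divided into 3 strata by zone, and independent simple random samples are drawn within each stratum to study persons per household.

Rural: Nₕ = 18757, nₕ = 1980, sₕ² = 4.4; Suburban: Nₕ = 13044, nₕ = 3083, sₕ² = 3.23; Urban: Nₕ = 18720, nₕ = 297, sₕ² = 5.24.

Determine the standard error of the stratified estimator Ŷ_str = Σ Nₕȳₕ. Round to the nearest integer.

Var(Ŷ_str) = Σₕ Nₕ²(1 − fₕ)sₕ²/nₕ.
Rural: 18757²·(1 − 1980/18757)·4.4/1980 = 699302.64.
Suburban: 13044²·(1 − 3083/13044)·3.23/3083 = 136126.52.
Urban: 18720²·(1 − 297/18720)·5.24/297 = 6.0847261 × 10^6.
Sum = 6.9201553 × 10^6.
SE = √(6.9201553 × 10^6) = 2631.

2631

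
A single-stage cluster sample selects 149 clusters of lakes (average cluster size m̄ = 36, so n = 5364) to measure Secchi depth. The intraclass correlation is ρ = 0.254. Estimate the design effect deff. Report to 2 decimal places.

9.89

deff = 1 + (36 − 1)·0.254 = 1 + 8.89 = 9.89.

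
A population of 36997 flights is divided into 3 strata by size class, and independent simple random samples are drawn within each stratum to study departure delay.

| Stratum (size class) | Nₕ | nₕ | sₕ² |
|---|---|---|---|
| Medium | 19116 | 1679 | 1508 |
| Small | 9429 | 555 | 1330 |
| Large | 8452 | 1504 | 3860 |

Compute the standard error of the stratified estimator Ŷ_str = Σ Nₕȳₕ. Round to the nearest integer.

Var(Ŷ_str) = Σₕ Nₕ²(1 − fₕ)sₕ²/nₕ.
Medium: 19116²·(1 − 1679/19116)·1508/1679 = 2.9937769 × 10^8.
Small: 9429²·(1 − 555/9429)·1330/555 = 2.0051355 × 10^8.
Large: 8452²·(1 − 1504/8452)·3860/1504 = 1.5071579 × 10^8.
Sum = 6.5060703 × 10^8.
SE = √(6.5060703 × 10^8) = 25507.

25507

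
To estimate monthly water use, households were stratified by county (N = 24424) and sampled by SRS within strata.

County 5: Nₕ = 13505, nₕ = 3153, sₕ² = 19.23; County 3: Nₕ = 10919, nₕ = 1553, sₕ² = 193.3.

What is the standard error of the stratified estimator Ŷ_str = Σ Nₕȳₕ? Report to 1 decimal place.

3685.3

Var(Ŷ_str) = Σₕ Nₕ²(1 − fₕ)sₕ²/nₕ.
County 5: 13505²·(1 − 3153/13505)·19.23/3153 = 852656.61.
County 3: 10919²·(1 − 1553/10919)·193.3/1553 = 1.2729092 × 10^7.
Sum = 1.3581749 × 10^7.
SE = √(1.3581749 × 10^7) = 3685.3.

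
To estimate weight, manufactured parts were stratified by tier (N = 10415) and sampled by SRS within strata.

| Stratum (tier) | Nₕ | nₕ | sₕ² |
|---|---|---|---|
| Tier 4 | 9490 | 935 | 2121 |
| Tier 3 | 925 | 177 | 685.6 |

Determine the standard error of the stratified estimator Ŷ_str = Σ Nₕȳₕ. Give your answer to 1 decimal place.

13669.3

Var(Ŷ_str) = Σₕ Nₕ²(1 − fₕ)sₕ²/nₕ.
Tier 4: 9490²·(1 − 935/9490)·2121/935 = 1.8416847 × 10^8.
Tier 3: 925²·(1 − 177/925)·685.6/177 = 2.6800375 × 10^6.
Sum = 1.8684851 × 10^8.
SE = √(1.8684851 × 10^8) = 13669.3.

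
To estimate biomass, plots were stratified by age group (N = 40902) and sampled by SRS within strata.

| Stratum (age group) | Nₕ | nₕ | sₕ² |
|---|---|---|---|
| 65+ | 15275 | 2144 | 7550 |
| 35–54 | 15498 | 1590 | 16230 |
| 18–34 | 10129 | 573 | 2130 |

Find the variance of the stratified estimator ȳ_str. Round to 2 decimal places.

Var(ȳ_str) = Σₕ Wₕ²(1 − fₕ)sₕ²/nₕ with Wₕ = Nₕ/N, N = 40902.
65+: Wₕ = 0.37345362; term = 0.37345362²·(1 − 0.14036007)·7550/2144 = 0.42219404.
35–54: Wₕ = 0.37890568; term = 0.37890568²·(1 − 0.10259388)·16230/1590 = 1.315142.
18–34: Wₕ = 0.24764070; term = 0.24764070²·(1 − 0.05657024)·2130/573 = 0.21506939.
Sum = 1.9524054.

1.95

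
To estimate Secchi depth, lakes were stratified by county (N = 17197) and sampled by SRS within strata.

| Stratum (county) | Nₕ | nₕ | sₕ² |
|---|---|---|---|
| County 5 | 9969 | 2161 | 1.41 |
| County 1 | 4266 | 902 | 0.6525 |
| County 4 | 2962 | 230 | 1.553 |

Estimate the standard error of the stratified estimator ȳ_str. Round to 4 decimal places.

Var(ȳ_str) = Σₕ Wₕ²(1 − fₕ)sₕ²/nₕ with Wₕ = Nₕ/N, N = 17197.
County 5: Wₕ = 0.57969413; term = 0.57969413²·(1 − 0.21677199)·1.41/2161 = 1.7173166 × 10^-4.
County 1: Wₕ = 0.24806652; term = 0.24806652²·(1 − 0.21143929)·0.6525/902 = 3.5103097 × 10^-5.
County 4: Wₕ = 0.17223934; term = 0.17223934²·(1 − 0.07765024)·1.553/230 = 1.8475831 × 10^-4.
Sum = 3.9159307 × 10^-4.
SE = √(3.9159307 × 10^-4) = 0.0198.

0.0198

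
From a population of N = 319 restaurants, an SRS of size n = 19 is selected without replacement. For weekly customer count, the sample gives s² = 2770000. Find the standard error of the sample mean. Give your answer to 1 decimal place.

Under SRS without replacement, Var(ȳ) = (1 − f)·s²/n with f = n/N = 19/319 = 0.05956113.
Var(ȳ) = (1 − 0.05956113)·2770000/19 = 0.94043887·145789.47 = 137106.09.
SE(ȳ) = √(137106.09) = 370.3.

370.3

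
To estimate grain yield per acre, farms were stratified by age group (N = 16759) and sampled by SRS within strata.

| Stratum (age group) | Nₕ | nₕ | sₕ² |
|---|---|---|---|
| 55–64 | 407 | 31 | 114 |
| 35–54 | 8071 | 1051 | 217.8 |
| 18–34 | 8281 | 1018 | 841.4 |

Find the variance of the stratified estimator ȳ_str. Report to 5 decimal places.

Var(ȳ_str) = Σₕ Wₕ²(1 − fₕ)sₕ²/nₕ with Wₕ = Nₕ/N, N = 16759.
55–64: Wₕ = 0.02428546; term = 0.02428546²·(1 − 0.07616708)·114/31 = 0.0020036839.
35–54: Wₕ = 0.48159198; term = 0.48159198²·(1 − 0.13021930)·217.8/1051 = 0.041804537.
18–34: Wₕ = 0.49412256; term = 0.49412256²·(1 − 0.12293201)·841.4/1018 = 0.17699352.
Sum = 0.22080174.

0.22080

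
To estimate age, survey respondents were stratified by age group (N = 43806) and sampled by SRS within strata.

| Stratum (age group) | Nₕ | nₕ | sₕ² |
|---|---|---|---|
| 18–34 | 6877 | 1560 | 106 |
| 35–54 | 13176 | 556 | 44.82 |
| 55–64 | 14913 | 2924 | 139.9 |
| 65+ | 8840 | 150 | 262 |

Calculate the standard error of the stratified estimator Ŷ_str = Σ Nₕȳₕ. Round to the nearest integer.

Var(Ŷ_str) = Σₕ Nₕ²(1 − fₕ)sₕ²/nₕ.
18–34: 6877²·(1 − 1560/6877)·106/1560 = 2.4845455 × 10^6.
35–54: 13176²·(1 − 556/13176)·44.82/556 = 1.3404172 × 10^7.
55–64: 14913²·(1 − 2924/14913)·139.9/2924 = 8.5543758 × 10^6.
65+: 8840²·(1 − 150/8840)·262/150 = 1.3417823 × 10^8.
Sum = 1.5862132 × 10^8.
SE = √(1.5862132 × 10^8) = 12594.

12594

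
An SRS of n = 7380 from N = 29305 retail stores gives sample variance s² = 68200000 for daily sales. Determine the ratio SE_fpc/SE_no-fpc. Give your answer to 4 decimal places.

0.8650

f = n/N = 7380/29305 = 0.25183416.
SE_no-fpc = √(s²/n) = 96.131121; SE_fpc = √((1−f)s²/n) = 83.150132.
Ratio = √(1−f) = 0.86496580.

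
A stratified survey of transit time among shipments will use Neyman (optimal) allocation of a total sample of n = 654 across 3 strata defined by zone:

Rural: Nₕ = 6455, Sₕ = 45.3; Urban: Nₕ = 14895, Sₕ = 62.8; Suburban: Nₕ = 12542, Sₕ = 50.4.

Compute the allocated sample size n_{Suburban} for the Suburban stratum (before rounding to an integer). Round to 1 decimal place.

222.3

Neyman allocation: nₕ = n·NₕSₕ / Σⱼ NⱼSⱼ.
Σ NⱼSⱼ = 6455·45.3 + 14895·62.8 + 12542·50.4 = 1.8599343 × 10^6.
n_{Suburban} = 654·12542·50.4 / (1.8599343 × 10^6) = 222.3.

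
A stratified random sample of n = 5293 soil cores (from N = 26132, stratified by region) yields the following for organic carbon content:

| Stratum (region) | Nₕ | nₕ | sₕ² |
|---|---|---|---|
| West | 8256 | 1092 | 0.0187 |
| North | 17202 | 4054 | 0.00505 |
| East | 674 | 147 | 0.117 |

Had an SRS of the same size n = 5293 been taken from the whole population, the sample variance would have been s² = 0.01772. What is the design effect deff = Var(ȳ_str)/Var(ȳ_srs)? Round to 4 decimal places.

Var(ȳ_str) = Σ Wₕ²(1−fₕ)sₕ²/nₕ with Wₕ = Nₕ/26132:
  West: (8256/26132)²·(1−1092/8256)·0.0187/1092 = 1.4831973 × 10^-6
  North: (17202/26132)²·(1−4054/17202)·0.00505/4054 = 4.1257316 × 10^-7
  East: (674/26132)²·(1−147/674)·0.117/147 = 4.1399371 × 10^-7
  → Var(ȳ_str) = 2.3097642 × 10^-6.
Var(ȳ_srs) = (1 − 5293/26132)·0.01772/5293 = 2.6697221 × 10^-6.
deff = (2.3097642 × 10^-6) / (2.6697221 × 10^-6) = 0.8652.

0.8652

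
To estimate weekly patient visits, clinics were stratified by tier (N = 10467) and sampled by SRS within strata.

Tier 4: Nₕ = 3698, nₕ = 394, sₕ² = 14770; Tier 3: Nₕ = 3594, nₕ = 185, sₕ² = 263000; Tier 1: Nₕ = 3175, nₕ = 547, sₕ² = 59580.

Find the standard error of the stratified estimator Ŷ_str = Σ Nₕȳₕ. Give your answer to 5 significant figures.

137060

Var(Ŷ_str) = Σₕ Nₕ²(1 − fₕ)sₕ²/nₕ.
Tier 4: 3698²·(1 − 394/3698)·14770/394 = 4.5802715 × 10^8.
Tier 3: 3594²·(1 − 185/3594)·263000/185 = 1.7417631 × 10^10.
Tier 1: 3175²·(1 − 547/3175)·59580/547 = 9.0882918 × 10^8.
Sum = 1.8784487 × 10^10.
SE = √(1.8784487 × 10^10) = 137060.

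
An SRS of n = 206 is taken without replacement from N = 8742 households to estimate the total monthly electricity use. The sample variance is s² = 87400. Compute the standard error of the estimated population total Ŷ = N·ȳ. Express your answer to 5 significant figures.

Var(Ŷ) = N²·Var(ȳ) = N²·(1 − n/N)·s²/n.
f = 206/8742 = 0.02356440; Var(ȳ) = 0.97643560·87400/206 = 414.27413.
Var(Ŷ) = 8742² · 414.27413 = 3.1659891 × 10^10.
SE(Ŷ) = √(3.1659891 × 10^10) = 177930.

177930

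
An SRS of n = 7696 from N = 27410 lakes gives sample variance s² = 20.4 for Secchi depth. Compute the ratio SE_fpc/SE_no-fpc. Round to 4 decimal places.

f = n/N = 7696/27410 = 0.28077344.
SE_no-fpc = √(s²/n) = 0.051485218; SE_fpc = √((1−f)s²/n) = 0.043663185.
Ratio = √(1−f) = 0.84807226.

0.8481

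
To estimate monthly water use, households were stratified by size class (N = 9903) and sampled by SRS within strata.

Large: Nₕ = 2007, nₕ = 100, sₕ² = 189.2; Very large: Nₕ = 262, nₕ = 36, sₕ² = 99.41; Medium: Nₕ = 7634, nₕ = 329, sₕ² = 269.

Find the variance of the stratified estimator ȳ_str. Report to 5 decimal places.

0.54044

Var(ȳ_str) = Σₕ Wₕ²(1 − fₕ)sₕ²/nₕ with Wₕ = Nₕ/N, N = 9903.
Large: Wₕ = 0.20266586; term = 0.20266586²·(1 − 0.04982561)·189.2/100 = 0.073838972.
Very large: Wₕ = 0.02645663; term = 0.02645663²·(1 − 0.13740458)·99.41/36 = 0.0016672616.
Medium: Wₕ = 0.77087751; term = 0.77087751²·(1 − 0.04309667)·269/329 = 0.46493817.
Sum = 0.5404444.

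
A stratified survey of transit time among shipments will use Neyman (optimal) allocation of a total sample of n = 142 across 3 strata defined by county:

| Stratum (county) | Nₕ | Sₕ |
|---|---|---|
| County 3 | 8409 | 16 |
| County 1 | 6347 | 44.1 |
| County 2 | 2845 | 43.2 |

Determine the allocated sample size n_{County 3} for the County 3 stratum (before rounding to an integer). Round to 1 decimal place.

Neyman allocation: nₕ = n·NₕSₕ / Σⱼ NⱼSⱼ.
Σ NⱼSⱼ = 8409·16 + 6347·44.1 + 2845·43.2 = 537350.7.
n_{County 3} = 142·8409·16 / 537350.7 = 35.6.

35.6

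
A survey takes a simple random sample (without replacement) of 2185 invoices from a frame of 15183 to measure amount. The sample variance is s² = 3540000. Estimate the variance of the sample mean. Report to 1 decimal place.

Under SRS without replacement, Var(ȳ) = (1 − f)·s²/n with f = n/N = 2185/15183 = 0.14391095.
Var(ȳ) = (1 − 0.14391095)·3540000/2185 = 0.85608905·1620.1373 = 1386.9818.

1387.0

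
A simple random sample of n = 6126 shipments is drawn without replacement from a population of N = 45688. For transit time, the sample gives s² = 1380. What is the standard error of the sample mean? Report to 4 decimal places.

Under SRS without replacement, Var(ȳ) = (1 − f)·s²/n with f = n/N = 6126/45688 = 0.13408335.
Var(ȳ) = (1 − 0.13408335)·1380/6126 = 0.86591665·0.22526934 = 0.19506448.
SE(ȳ) = √(0.19506448) = 0.4417.

0.4417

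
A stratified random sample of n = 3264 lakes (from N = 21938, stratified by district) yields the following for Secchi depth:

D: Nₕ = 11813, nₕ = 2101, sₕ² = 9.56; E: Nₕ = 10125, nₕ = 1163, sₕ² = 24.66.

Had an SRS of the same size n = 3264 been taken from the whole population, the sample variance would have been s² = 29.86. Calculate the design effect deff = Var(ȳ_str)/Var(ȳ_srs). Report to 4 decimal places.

0.6527

Var(ȳ_str) = Σ Wₕ²(1−fₕ)sₕ²/nₕ with Wₕ = Nₕ/21938:
  D: (11813/21938)²·(1−2101/11813)·9.56/2101 = 0.0010846925
  E: (10125/21938)²·(1−1163/10125)·24.66/1163 = 0.0039977834
  → Var(ȳ_str) = 0.0050824759.
Var(ȳ_srs) = (1 − 3264/21938)·29.86/3264 = 0.0077871757.
deff = 0.0050824759 / 0.0077871757 = 0.6527.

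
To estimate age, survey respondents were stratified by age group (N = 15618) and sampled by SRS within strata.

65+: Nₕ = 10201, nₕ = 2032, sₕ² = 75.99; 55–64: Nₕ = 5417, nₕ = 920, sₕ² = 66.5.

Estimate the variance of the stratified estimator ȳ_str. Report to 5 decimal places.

Var(ȳ_str) = Σₕ Wₕ²(1 − fₕ)sₕ²/nₕ with Wₕ = Nₕ/N, N = 15618.
65+: Wₕ = 0.65315661; term = 0.65315661²·(1 − 0.19919616)·75.99/2032 = 0.01277596.
55–64: Wₕ = 0.34684339; term = 0.34684339²·(1 − 0.16983570)·66.5/920 = 0.0072187949.
Sum = 0.019994755.

0.01999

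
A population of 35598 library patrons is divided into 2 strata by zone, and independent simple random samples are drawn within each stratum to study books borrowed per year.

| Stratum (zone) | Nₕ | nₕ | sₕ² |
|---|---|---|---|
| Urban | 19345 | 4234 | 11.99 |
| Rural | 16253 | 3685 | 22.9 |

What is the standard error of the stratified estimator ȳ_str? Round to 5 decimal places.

0.04068

Var(ȳ_str) = Σₕ Wₕ²(1 − fₕ)sₕ²/nₕ with Wₕ = Nₕ/N, N = 35598.
Urban: Wₕ = 0.54342941; term = 0.54342941²·(1 − 0.21886792)·11.99/4234 = 6.5324948 × 10^-4.
Rural: Wₕ = 0.45657059; term = 0.45657059²·(1 − 0.22672737)·22.9/3685 = 0.0010017204.
Sum = 0.0016549699.
SE = √(0.0016549699) = 0.04068.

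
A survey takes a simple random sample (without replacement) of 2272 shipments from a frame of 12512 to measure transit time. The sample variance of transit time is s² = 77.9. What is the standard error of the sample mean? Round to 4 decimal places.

0.1675

Under SRS without replacement, Var(ȳ) = (1 − f)·s²/n with f = n/N = 2272/12512 = 0.18158568.
Var(ȳ) = (1 − 0.18158568)·77.9/2272 = 0.81841432·0.034286972 = 0.028060949.
SE(ȳ) = √(0.028060949) = 0.1675.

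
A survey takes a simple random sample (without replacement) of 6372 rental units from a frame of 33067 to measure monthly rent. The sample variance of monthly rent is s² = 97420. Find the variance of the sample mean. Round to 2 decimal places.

Under SRS without replacement, Var(ȳ) = (1 − f)·s²/n with f = n/N = 6372/33067 = 0.19269967.
Var(ȳ) = (1 − 0.19269967)·97420/6372 = 0.80730033·15.288763 = 12.342624.

12.34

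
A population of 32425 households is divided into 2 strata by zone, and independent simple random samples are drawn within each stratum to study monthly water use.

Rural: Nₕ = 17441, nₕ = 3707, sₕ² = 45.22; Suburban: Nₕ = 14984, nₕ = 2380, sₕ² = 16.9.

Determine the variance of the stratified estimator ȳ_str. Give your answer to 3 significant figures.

Var(ȳ_str) = Σₕ Wₕ²(1 − fₕ)sₕ²/nₕ with Wₕ = Nₕ/N, N = 32425.
Rural: Wₕ = 0.53788743; term = 0.53788743²·(1 − 0.21254515)·45.22/3707 = 0.0027791784.
Suburban: Wₕ = 0.46211257; term = 0.46211257²·(1 − 0.15883609)·16.9/2380 = 0.0012755161.
Sum = 0.0040546945.

0.00405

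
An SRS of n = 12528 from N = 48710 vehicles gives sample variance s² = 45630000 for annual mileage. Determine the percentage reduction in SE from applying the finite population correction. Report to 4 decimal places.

13.8139

f = n/N = 12528/48710 = 0.25719565.
SE_no-fpc = √(s²/n) = 60.350985; SE_fpc = √((1−f)s²/n) = 52.014159.
Ratio = √(1−f) = 0.86186098. Reduction = 100·(1 − 0.86186098) = 13.8139%.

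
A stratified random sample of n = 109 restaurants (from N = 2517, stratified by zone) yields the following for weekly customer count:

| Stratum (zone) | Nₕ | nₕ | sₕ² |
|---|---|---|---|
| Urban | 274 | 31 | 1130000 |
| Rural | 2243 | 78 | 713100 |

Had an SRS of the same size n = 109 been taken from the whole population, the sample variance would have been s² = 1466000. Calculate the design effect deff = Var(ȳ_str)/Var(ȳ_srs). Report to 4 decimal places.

Var(ȳ_str) = Σ Wₕ²(1−fₕ)sₕ²/nₕ with Wₕ = Nₕ/2517:
  Urban: (274/2517)²·(1−31/274)·1130000/31 = 383.09559
  Rural: (2243/2517)²·(1−78/2243)·713100/78 = 7007.7174
  → Var(ȳ_str) = 7390.813.
Var(ȳ_srs) = (1 − 109/2517)·1466000/109 = 12867.102.
deff = 7390.813 / 12867.102 = 0.5744.

0.5744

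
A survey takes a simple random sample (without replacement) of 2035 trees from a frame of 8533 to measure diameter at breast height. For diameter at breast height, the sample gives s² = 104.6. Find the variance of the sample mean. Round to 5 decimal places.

Under SRS without replacement, Var(ȳ) = (1 − f)·s²/n with f = n/N = 2035/8533 = 0.23848588.
Var(ȳ) = (1 − 0.23848588)·104.6/2035 = 0.76151412·0.051400491 = 0.0391422.

0.03914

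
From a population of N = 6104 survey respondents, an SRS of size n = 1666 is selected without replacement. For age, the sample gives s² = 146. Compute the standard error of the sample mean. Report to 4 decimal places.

0.2524

Under SRS without replacement, Var(ȳ) = (1 − f)·s²/n with f = n/N = 1666/6104 = 0.27293578.
Var(ȳ) = (1 − 0.27293578)·146/1666 = 0.72706422·0.087635054 = 0.063716312.
SE(ȳ) = √(0.063716312) = 0.2524.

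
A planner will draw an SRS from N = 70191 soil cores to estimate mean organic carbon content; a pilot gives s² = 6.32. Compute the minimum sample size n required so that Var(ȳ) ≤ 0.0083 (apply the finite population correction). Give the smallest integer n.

754

Without fpc, n₀ = s²/D = 6.32/0.0083 = 761.4458.
With fpc, (1 − n/N)·s²/n ≤ D requires n ≥ n₀/(1 + n₀/N) = 761.4458/(1 + 761.4458/70191) = 753.2741.
Rounding up, n = 754.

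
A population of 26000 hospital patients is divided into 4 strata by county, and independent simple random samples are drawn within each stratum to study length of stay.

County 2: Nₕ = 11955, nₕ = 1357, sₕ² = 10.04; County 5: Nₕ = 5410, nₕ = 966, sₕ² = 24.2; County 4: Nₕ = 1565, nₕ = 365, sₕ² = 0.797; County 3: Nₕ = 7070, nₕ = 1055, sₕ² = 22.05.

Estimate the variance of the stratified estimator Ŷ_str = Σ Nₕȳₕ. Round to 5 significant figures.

Var(Ŷ_str) = Σₕ Nₕ²(1 − fₕ)sₕ²/nₕ.
County 2: 11955²·(1 − 1357/11955)·10.04/1357 = 937405.21.
County 5: 5410²·(1 − 966/5410)·24.2/966 = 602295.41.
County 4: 1565²·(1 − 365/1565)·0.797/365 = 4100.7288.
County 3: 7070²·(1 − 1055/7070)·22.05/1055 = 888814.6.
Sum = 2.4326159 × 10^6.

2.4326 × 10^6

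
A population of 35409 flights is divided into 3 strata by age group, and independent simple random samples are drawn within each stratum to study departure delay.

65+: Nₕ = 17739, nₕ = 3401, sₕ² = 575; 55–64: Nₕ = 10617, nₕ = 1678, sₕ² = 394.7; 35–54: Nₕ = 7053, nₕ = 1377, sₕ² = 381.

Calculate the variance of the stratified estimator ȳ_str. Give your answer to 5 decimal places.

Var(ȳ_str) = Σₕ Wₕ²(1 − fₕ)sₕ²/nₕ with Wₕ = Nₕ/N, N = 35409.
65+: Wₕ = 0.50097433; term = 0.50097433²·(1 − 0.19172445)·575/3401 = 0.034296642.
55–64: Wₕ = 0.29983902; term = 0.29983902²·(1 − 0.15804841)·394.7/1678 = 0.017804862.
35–54: Wₕ = 0.19918665; term = 0.19918665²·(1 − 0.19523607)·381/1377 = 0.0088344595.
Sum = 0.060935964.

0.06094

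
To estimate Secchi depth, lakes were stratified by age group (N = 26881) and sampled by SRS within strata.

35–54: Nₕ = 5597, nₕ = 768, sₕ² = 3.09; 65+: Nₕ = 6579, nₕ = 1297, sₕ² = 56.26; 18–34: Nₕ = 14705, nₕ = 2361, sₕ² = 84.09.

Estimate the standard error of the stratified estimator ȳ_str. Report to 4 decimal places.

0.1058

Var(ȳ_str) = Σₕ Wₕ²(1 − fₕ)sₕ²/nₕ with Wₕ = Nₕ/N, N = 26881.
35–54: Wₕ = 0.20821398; term = 0.20821398²·(1 − 0.13721637)·3.09/768 = 1.5049391 × 10^-4.
65+: Wₕ = 0.24474536; term = 0.24474536²·(1 − 0.19714242)·56.26/1297 = 0.0020860619.
18–34: Wₕ = 0.54704066; term = 0.54704066²·(1 − 0.16055763)·84.09/2361 = 0.0089470212.
Sum = 0.011183577.
SE = √(0.011183577) = 0.1058.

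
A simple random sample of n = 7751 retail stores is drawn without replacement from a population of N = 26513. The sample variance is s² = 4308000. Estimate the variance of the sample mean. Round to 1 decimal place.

393.3

Under SRS without replacement, Var(ȳ) = (1 − f)·s²/n with f = n/N = 7751/26513 = 0.29234715.
Var(ȳ) = (1 − 0.29234715)·4308000/7751 = 0.70765285·555.79925 = 393.31292.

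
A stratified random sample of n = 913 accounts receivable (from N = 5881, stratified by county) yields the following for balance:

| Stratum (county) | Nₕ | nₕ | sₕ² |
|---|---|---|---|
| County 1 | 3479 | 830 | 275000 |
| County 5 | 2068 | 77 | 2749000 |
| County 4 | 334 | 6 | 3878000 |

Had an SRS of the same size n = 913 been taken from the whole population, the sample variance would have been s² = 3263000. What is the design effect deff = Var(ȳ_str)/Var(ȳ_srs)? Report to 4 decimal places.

Var(ȳ_str) = Σ Wₕ²(1−fₕ)sₕ²/nₕ with Wₕ = Nₕ/5881:
  County 1: (3479/5881)²·(1−830/3479)·275000/830 = 88.285347
  County 5: (2068/5881)²·(1−77/2068)·2749000/77 = 4250.1421
  County 4: (334/5881)²·(1−6/334)·3878000/6 = 2047.2671
  → Var(ȳ_str) = 6385.6945.
Var(ȳ_srs) = (1 − 913/5881)·3263000/913 = 3019.0945.
deff = 6385.6945 / 3019.0945 = 2.1151.

2.1151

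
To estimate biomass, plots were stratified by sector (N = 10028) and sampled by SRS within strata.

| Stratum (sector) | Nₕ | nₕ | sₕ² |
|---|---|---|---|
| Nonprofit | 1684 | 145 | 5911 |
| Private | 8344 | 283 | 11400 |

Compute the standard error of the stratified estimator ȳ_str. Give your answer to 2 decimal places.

Var(ȳ_str) = Σₕ Wₕ²(1 − fₕ)sₕ²/nₕ with Wₕ = Nₕ/N, N = 10028.
Nonprofit: Wₕ = 0.16792980; term = 0.16792980²·(1 − 0.08610451)·5911/145 = 1.0506184.
Private: Wₕ = 0.83207020; term = 0.83207020²·(1 − 0.03391659)·11400/283 = 26.943436.
Sum = 27.994054.
SE = √(27.994054) = 5.29.

5.29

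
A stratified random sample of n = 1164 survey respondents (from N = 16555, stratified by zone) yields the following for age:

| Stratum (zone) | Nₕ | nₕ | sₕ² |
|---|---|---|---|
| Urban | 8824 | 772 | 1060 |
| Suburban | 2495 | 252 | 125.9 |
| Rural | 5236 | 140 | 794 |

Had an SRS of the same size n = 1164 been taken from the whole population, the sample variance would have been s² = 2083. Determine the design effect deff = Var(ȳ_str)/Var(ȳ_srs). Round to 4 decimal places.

Var(ȳ_str) = Σ Wₕ²(1−fₕ)sₕ²/nₕ with Wₕ = Nₕ/16555:
  Urban: (8824/16555)²·(1−772/8824)·1060/772 = 0.35595858
  Suburban: (2495/16555)²·(1−252/2495)·125.9/252 = 0.010201561
  Rural: (5236/16555)²·(1−140/5236)·794/140 = 0.55215773
  → Var(ȳ_str) = 0.91831787.
Var(ȳ_srs) = (1 − 1164/16555)·2083/1164 = 1.6636959.
deff = 0.91831787 / 1.6636959 = 0.5520.

0.5520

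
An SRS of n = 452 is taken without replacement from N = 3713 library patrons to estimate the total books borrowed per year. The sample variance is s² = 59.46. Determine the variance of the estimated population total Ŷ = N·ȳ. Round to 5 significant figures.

1.5928 × 10^6

Var(Ŷ) = N²·Var(ȳ) = N²·(1 − n/N)·s²/n.
f = 452/3713 = 0.12173445; Var(ȳ) = 0.87826555·59.46/452 = 0.11553467.
Var(Ŷ) = 3713² · 0.11553467 = 1.5928036 × 10^6.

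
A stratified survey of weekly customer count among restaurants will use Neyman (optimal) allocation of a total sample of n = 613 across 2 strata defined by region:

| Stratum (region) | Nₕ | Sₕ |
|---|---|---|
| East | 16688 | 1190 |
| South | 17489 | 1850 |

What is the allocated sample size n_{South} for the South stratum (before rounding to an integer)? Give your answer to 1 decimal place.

379.9

Neyman allocation: nₕ = n·NₕSₕ / Σⱼ NⱼSⱼ.
Σ NⱼSⱼ = 16688·1190 + 17489·1850 = 5.221337 × 10^7.
n_{South} = 613·17489·1850 / (5.221337 × 10^7) = 379.9.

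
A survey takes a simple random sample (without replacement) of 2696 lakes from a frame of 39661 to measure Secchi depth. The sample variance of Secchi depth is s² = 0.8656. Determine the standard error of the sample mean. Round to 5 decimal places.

0.01730

Under SRS without replacement, Var(ȳ) = (1 − f)·s²/n with f = n/N = 2696/39661 = 0.06797610.
Var(ȳ) = (1 − 0.06797610)·0.8656/2696 = 0.93202390·3.2106825 × 10^-4 = 2.9924328 × 10^-4.
SE(ȳ) = √(2.9924328 × 10^-4) = 0.01730.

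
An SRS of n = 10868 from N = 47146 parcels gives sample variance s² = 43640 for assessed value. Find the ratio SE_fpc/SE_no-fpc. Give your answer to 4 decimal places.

0.8772

f = n/N = 10868/47146 = 0.23051797.
SE_no-fpc = √(s²/n) = 2.0038608; SE_fpc = √((1−f)s²/n) = 1.7577892.
Ratio = √(1−f) = 0.87720125.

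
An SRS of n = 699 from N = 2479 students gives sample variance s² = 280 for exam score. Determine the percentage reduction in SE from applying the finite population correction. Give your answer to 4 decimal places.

15.2633

f = n/N = 699/2479 = 0.28196854.
SE_no-fpc = √(s²/n) = 0.63290777; SE_fpc = √((1−f)s²/n) = 0.53630539.
Ratio = √(1−f) = 0.84736737. Reduction = 100·(1 − 0.84736737) = 15.2633%.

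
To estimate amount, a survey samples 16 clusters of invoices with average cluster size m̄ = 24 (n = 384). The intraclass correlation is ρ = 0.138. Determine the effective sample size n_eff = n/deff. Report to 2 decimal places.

92.00

deff = 1 + (24 − 1)·0.138 = 1 + 3.174 = 4.174.
n_eff = 384 / 4.174 = 92.00.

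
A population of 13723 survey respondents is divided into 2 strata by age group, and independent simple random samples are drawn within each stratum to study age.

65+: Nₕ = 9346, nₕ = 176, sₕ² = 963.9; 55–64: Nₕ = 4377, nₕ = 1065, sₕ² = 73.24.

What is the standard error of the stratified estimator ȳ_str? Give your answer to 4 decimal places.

1.5804

Var(ȳ_str) = Σₕ Wₕ²(1 − fₕ)sₕ²/nₕ with Wₕ = Nₕ/N, N = 13723.
65+: Wₕ = 0.68104642; term = 0.68104642²·(1 − 0.01883159)·963.9/176 = 2.4923917.
55–64: Wₕ = 0.31895358; term = 0.31895358²·(1 − 0.24331734)·73.24/1065 = 0.0052937993.
Sum = 2.4976855.
SE = √(2.4976855) = 1.5804.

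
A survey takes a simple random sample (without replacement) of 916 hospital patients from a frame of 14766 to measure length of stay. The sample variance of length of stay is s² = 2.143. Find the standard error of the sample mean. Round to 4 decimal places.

Under SRS without replacement, Var(ȳ) = (1 − f)·s²/n with f = n/N = 916/14766 = 0.06203440.
Var(ȳ) = (1 − 0.06203440)·2.143/916 = 0.93796560·0.0023395197 = 0.0021943889.
SE(ȳ) = √(0.0021943889) = 0.0468.

0.0468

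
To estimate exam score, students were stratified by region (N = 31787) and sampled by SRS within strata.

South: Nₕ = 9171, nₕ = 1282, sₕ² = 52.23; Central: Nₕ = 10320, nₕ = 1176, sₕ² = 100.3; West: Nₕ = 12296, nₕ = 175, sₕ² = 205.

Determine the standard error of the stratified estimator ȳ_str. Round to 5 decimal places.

0.42857

Var(ȳ_str) = Σₕ Wₕ²(1 − fₕ)sₕ²/nₕ with Wₕ = Nₕ/N, N = 31787.
South: Wₕ = 0.28851417; term = 0.28851417²·(1 − 0.13978846)·52.23/1282 = 0.002917236.
Central: Wₕ = 0.32466102; term = 0.32466102²·(1 − 0.11395349)·100.3/1176 = 0.0079654523.
West: Wₕ = 0.38682480; term = 0.38682480²·(1 − 0.01423227)·205/175 = 0.17279017.
Sum = 0.18367286.
SE = √(0.18367286) = 0.42857.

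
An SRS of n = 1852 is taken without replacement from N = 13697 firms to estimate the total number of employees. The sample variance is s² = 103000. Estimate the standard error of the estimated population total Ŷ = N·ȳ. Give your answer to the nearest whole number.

Var(Ŷ) = N²·Var(ȳ) = N²·(1 − n/N)·s²/n.
f = 1852/13697 = 0.13521209; Var(ȳ) = 0.86478791·103000/1852 = 48.095656.
Var(Ŷ) = 13697² · 48.095656 = 9.0231206 × 10^9.
SE(Ŷ) = √(9.0231206 × 10^9) = 94990.

94990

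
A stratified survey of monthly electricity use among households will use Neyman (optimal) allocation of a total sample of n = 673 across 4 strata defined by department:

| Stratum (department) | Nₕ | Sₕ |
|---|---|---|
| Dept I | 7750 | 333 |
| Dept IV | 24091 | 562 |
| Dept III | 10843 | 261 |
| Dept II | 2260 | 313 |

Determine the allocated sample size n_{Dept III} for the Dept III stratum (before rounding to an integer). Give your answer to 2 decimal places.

96.89

Neyman allocation: nₕ = n·NₕSₕ / Σⱼ NⱼSⱼ.
Σ NⱼSⱼ = 7750·333 + 24091·562 + 10843·261 + 2260·313 = 1.9657295 × 10^7.
n_{Dept III} = 673·10843·261 / (1.9657295 × 10^7) = 96.89.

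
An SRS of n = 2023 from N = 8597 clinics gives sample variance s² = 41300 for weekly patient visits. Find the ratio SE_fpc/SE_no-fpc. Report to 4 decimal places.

f = n/N = 2023/8597 = 0.23531464.
SE_no-fpc = √(s²/n) = 4.518321; SE_fpc = √((1−f)s²/n) = 3.9511041.
Ratio = √(1−f) = 0.87446290.

0.8745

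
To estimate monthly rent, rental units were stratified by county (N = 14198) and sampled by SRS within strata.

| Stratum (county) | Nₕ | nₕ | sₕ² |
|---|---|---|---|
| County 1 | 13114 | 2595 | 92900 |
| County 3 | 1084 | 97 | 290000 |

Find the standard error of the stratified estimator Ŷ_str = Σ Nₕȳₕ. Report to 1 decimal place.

90206.0

Var(Ŷ_str) = Σₕ Nₕ²(1 − fₕ)sₕ²/nₕ.
County 1: 13114²·(1 − 2595/13114)·92900/2595 = 4.9384196 × 10^9.
County 3: 1084²·(1 − 97/1084)·290000/97 = 3.198694 × 10^9.
Sum = 8.1371136 × 10^9.
SE = √(8.1371136 × 10^9) = 90206.0.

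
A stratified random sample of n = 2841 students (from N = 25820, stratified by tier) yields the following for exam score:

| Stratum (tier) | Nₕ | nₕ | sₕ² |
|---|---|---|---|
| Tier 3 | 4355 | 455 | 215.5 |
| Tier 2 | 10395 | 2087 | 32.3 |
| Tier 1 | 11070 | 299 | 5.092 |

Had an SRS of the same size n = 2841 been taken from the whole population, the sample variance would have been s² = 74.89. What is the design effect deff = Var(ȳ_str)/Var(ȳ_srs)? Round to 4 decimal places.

Var(ȳ_str) = Σ Wₕ²(1−fₕ)sₕ²/nₕ with Wₕ = Nₕ/25820:
  Tier 3: (4355/25820)²·(1−455/4355)·215.5/455 = 0.012066357
  Tier 2: (10395/25820)²·(1−2087/10395)·32.3/2087 = 0.0020048809
  Tier 1: (11070/25820)²·(1−299/11070)·5.092/299 = 0.0030458491
  → Var(ȳ_str) = 0.017117087.
Var(ȳ_srs) = (1 − 2841/25820)·74.89/2841 = 0.023459972.
deff = 0.017117087 / 0.023459972 = 0.7296.

0.7296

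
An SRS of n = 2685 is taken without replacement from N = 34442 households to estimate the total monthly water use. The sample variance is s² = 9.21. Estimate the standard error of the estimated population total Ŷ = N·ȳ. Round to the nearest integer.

Var(Ŷ) = N²·Var(ȳ) = N²·(1 − n/N)·s²/n.
f = 2685/34442 = 0.07795715; Var(ȳ) = 0.92204285·9.21/2685 = 0.0031627615.
Var(Ŷ) = 34442² · 0.0031627615 = 3.7518301 × 10^6.
SE(Ŷ) = √(3.7518301 × 10^6) = 1937.

1937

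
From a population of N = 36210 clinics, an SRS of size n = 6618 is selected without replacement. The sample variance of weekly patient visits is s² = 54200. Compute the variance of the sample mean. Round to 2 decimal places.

6.69

Under SRS without replacement, Var(ȳ) = (1 − f)·s²/n with f = n/N = 6618/36210 = 0.18276719.
Var(ȳ) = (1 − 0.18276719)·54200/6618 = 0.81723281·8.1897854 = 6.6929614.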